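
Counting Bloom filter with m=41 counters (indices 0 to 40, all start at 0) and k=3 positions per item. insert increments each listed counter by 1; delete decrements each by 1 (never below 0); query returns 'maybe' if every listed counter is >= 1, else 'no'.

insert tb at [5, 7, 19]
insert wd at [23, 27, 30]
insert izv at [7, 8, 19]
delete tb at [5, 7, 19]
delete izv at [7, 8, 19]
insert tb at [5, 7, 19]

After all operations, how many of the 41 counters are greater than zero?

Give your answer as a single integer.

Answer: 6

Derivation:
Step 1: insert tb at [5, 7, 19] -> counters=[0,0,0,0,0,1,0,1,0,0,0,0,0,0,0,0,0,0,0,1,0,0,0,0,0,0,0,0,0,0,0,0,0,0,0,0,0,0,0,0,0]
Step 2: insert wd at [23, 27, 30] -> counters=[0,0,0,0,0,1,0,1,0,0,0,0,0,0,0,0,0,0,0,1,0,0,0,1,0,0,0,1,0,0,1,0,0,0,0,0,0,0,0,0,0]
Step 3: insert izv at [7, 8, 19] -> counters=[0,0,0,0,0,1,0,2,1,0,0,0,0,0,0,0,0,0,0,2,0,0,0,1,0,0,0,1,0,0,1,0,0,0,0,0,0,0,0,0,0]
Step 4: delete tb at [5, 7, 19] -> counters=[0,0,0,0,0,0,0,1,1,0,0,0,0,0,0,0,0,0,0,1,0,0,0,1,0,0,0,1,0,0,1,0,0,0,0,0,0,0,0,0,0]
Step 5: delete izv at [7, 8, 19] -> counters=[0,0,0,0,0,0,0,0,0,0,0,0,0,0,0,0,0,0,0,0,0,0,0,1,0,0,0,1,0,0,1,0,0,0,0,0,0,0,0,0,0]
Step 6: insert tb at [5, 7, 19] -> counters=[0,0,0,0,0,1,0,1,0,0,0,0,0,0,0,0,0,0,0,1,0,0,0,1,0,0,0,1,0,0,1,0,0,0,0,0,0,0,0,0,0]
Final counters=[0,0,0,0,0,1,0,1,0,0,0,0,0,0,0,0,0,0,0,1,0,0,0,1,0,0,0,1,0,0,1,0,0,0,0,0,0,0,0,0,0] -> 6 nonzero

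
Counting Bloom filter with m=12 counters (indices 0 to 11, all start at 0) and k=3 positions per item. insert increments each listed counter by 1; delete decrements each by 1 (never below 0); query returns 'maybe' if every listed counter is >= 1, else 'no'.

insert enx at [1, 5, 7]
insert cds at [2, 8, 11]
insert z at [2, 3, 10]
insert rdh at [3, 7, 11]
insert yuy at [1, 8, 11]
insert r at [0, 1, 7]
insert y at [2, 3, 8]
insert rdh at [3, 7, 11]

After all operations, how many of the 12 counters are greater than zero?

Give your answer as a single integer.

Answer: 9

Derivation:
Step 1: insert enx at [1, 5, 7] -> counters=[0,1,0,0,0,1,0,1,0,0,0,0]
Step 2: insert cds at [2, 8, 11] -> counters=[0,1,1,0,0,1,0,1,1,0,0,1]
Step 3: insert z at [2, 3, 10] -> counters=[0,1,2,1,0,1,0,1,1,0,1,1]
Step 4: insert rdh at [3, 7, 11] -> counters=[0,1,2,2,0,1,0,2,1,0,1,2]
Step 5: insert yuy at [1, 8, 11] -> counters=[0,2,2,2,0,1,0,2,2,0,1,3]
Step 6: insert r at [0, 1, 7] -> counters=[1,3,2,2,0,1,0,3,2,0,1,3]
Step 7: insert y at [2, 3, 8] -> counters=[1,3,3,3,0,1,0,3,3,0,1,3]
Step 8: insert rdh at [3, 7, 11] -> counters=[1,3,3,4,0,1,0,4,3,0,1,4]
Final counters=[1,3,3,4,0,1,0,4,3,0,1,4] -> 9 nonzero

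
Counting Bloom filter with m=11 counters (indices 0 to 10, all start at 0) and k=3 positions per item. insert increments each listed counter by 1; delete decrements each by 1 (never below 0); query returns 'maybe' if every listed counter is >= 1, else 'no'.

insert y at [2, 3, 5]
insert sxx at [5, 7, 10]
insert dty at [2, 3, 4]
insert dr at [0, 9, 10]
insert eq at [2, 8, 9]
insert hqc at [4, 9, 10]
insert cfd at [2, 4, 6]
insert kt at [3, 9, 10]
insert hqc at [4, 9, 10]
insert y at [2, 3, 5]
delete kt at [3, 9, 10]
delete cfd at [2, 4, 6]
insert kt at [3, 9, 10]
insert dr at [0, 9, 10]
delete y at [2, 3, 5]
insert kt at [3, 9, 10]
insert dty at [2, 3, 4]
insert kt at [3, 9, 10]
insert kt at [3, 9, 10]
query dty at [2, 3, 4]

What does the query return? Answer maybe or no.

Answer: maybe

Derivation:
Step 1: insert y at [2, 3, 5] -> counters=[0,0,1,1,0,1,0,0,0,0,0]
Step 2: insert sxx at [5, 7, 10] -> counters=[0,0,1,1,0,2,0,1,0,0,1]
Step 3: insert dty at [2, 3, 4] -> counters=[0,0,2,2,1,2,0,1,0,0,1]
Step 4: insert dr at [0, 9, 10] -> counters=[1,0,2,2,1,2,0,1,0,1,2]
Step 5: insert eq at [2, 8, 9] -> counters=[1,0,3,2,1,2,0,1,1,2,2]
Step 6: insert hqc at [4, 9, 10] -> counters=[1,0,3,2,2,2,0,1,1,3,3]
Step 7: insert cfd at [2, 4, 6] -> counters=[1,0,4,2,3,2,1,1,1,3,3]
Step 8: insert kt at [3, 9, 10] -> counters=[1,0,4,3,3,2,1,1,1,4,4]
Step 9: insert hqc at [4, 9, 10] -> counters=[1,0,4,3,4,2,1,1,1,5,5]
Step 10: insert y at [2, 3, 5] -> counters=[1,0,5,4,4,3,1,1,1,5,5]
Step 11: delete kt at [3, 9, 10] -> counters=[1,0,5,3,4,3,1,1,1,4,4]
Step 12: delete cfd at [2, 4, 6] -> counters=[1,0,4,3,3,3,0,1,1,4,4]
Step 13: insert kt at [3, 9, 10] -> counters=[1,0,4,4,3,3,0,1,1,5,5]
Step 14: insert dr at [0, 9, 10] -> counters=[2,0,4,4,3,3,0,1,1,6,6]
Step 15: delete y at [2, 3, 5] -> counters=[2,0,3,3,3,2,0,1,1,6,6]
Step 16: insert kt at [3, 9, 10] -> counters=[2,0,3,4,3,2,0,1,1,7,7]
Step 17: insert dty at [2, 3, 4] -> counters=[2,0,4,5,4,2,0,1,1,7,7]
Step 18: insert kt at [3, 9, 10] -> counters=[2,0,4,6,4,2,0,1,1,8,8]
Step 19: insert kt at [3, 9, 10] -> counters=[2,0,4,7,4,2,0,1,1,9,9]
Query dty: check counters[2]=4 counters[3]=7 counters[4]=4 -> maybe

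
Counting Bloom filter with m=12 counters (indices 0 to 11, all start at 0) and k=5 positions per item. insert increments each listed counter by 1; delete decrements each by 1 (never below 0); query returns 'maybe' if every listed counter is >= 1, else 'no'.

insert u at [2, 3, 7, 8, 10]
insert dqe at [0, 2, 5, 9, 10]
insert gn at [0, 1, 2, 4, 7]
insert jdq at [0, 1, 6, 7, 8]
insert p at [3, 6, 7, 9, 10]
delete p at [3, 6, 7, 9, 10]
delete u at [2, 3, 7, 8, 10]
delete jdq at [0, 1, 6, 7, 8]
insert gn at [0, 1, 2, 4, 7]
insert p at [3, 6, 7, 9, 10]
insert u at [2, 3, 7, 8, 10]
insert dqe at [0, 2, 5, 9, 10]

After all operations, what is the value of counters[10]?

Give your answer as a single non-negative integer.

Answer: 4

Derivation:
Step 1: insert u at [2, 3, 7, 8, 10] -> counters=[0,0,1,1,0,0,0,1,1,0,1,0]
Step 2: insert dqe at [0, 2, 5, 9, 10] -> counters=[1,0,2,1,0,1,0,1,1,1,2,0]
Step 3: insert gn at [0, 1, 2, 4, 7] -> counters=[2,1,3,1,1,1,0,2,1,1,2,0]
Step 4: insert jdq at [0, 1, 6, 7, 8] -> counters=[3,2,3,1,1,1,1,3,2,1,2,0]
Step 5: insert p at [3, 6, 7, 9, 10] -> counters=[3,2,3,2,1,1,2,4,2,2,3,0]
Step 6: delete p at [3, 6, 7, 9, 10] -> counters=[3,2,3,1,1,1,1,3,2,1,2,0]
Step 7: delete u at [2, 3, 7, 8, 10] -> counters=[3,2,2,0,1,1,1,2,1,1,1,0]
Step 8: delete jdq at [0, 1, 6, 7, 8] -> counters=[2,1,2,0,1,1,0,1,0,1,1,0]
Step 9: insert gn at [0, 1, 2, 4, 7] -> counters=[3,2,3,0,2,1,0,2,0,1,1,0]
Step 10: insert p at [3, 6, 7, 9, 10] -> counters=[3,2,3,1,2,1,1,3,0,2,2,0]
Step 11: insert u at [2, 3, 7, 8, 10] -> counters=[3,2,4,2,2,1,1,4,1,2,3,0]
Step 12: insert dqe at [0, 2, 5, 9, 10] -> counters=[4,2,5,2,2,2,1,4,1,3,4,0]
Final counters=[4,2,5,2,2,2,1,4,1,3,4,0] -> counters[10]=4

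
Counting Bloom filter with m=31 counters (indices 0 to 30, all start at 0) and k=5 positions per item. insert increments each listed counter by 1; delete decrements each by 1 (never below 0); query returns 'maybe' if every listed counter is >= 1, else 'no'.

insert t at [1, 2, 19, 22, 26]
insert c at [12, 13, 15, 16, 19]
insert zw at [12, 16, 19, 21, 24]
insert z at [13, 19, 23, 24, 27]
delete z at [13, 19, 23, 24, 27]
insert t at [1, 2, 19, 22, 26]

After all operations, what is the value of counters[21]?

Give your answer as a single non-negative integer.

Step 1: insert t at [1, 2, 19, 22, 26] -> counters=[0,1,1,0,0,0,0,0,0,0,0,0,0,0,0,0,0,0,0,1,0,0,1,0,0,0,1,0,0,0,0]
Step 2: insert c at [12, 13, 15, 16, 19] -> counters=[0,1,1,0,0,0,0,0,0,0,0,0,1,1,0,1,1,0,0,2,0,0,1,0,0,0,1,0,0,0,0]
Step 3: insert zw at [12, 16, 19, 21, 24] -> counters=[0,1,1,0,0,0,0,0,0,0,0,0,2,1,0,1,2,0,0,3,0,1,1,0,1,0,1,0,0,0,0]
Step 4: insert z at [13, 19, 23, 24, 27] -> counters=[0,1,1,0,0,0,0,0,0,0,0,0,2,2,0,1,2,0,0,4,0,1,1,1,2,0,1,1,0,0,0]
Step 5: delete z at [13, 19, 23, 24, 27] -> counters=[0,1,1,0,0,0,0,0,0,0,0,0,2,1,0,1,2,0,0,3,0,1,1,0,1,0,1,0,0,0,0]
Step 6: insert t at [1, 2, 19, 22, 26] -> counters=[0,2,2,0,0,0,0,0,0,0,0,0,2,1,0,1,2,0,0,4,0,1,2,0,1,0,2,0,0,0,0]
Final counters=[0,2,2,0,0,0,0,0,0,0,0,0,2,1,0,1,2,0,0,4,0,1,2,0,1,0,2,0,0,0,0] -> counters[21]=1

Answer: 1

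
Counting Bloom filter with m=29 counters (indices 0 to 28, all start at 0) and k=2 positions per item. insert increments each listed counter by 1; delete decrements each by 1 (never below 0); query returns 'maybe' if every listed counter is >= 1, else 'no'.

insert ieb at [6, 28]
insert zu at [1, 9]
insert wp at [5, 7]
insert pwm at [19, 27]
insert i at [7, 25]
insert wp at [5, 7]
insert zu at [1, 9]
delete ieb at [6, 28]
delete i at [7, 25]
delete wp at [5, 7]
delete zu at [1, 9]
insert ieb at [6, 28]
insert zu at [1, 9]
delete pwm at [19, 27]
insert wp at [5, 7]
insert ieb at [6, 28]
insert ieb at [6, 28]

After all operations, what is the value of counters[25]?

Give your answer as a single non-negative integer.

Step 1: insert ieb at [6, 28] -> counters=[0,0,0,0,0,0,1,0,0,0,0,0,0,0,0,0,0,0,0,0,0,0,0,0,0,0,0,0,1]
Step 2: insert zu at [1, 9] -> counters=[0,1,0,0,0,0,1,0,0,1,0,0,0,0,0,0,0,0,0,0,0,0,0,0,0,0,0,0,1]
Step 3: insert wp at [5, 7] -> counters=[0,1,0,0,0,1,1,1,0,1,0,0,0,0,0,0,0,0,0,0,0,0,0,0,0,0,0,0,1]
Step 4: insert pwm at [19, 27] -> counters=[0,1,0,0,0,1,1,1,0,1,0,0,0,0,0,0,0,0,0,1,0,0,0,0,0,0,0,1,1]
Step 5: insert i at [7, 25] -> counters=[0,1,0,0,0,1,1,2,0,1,0,0,0,0,0,0,0,0,0,1,0,0,0,0,0,1,0,1,1]
Step 6: insert wp at [5, 7] -> counters=[0,1,0,0,0,2,1,3,0,1,0,0,0,0,0,0,0,0,0,1,0,0,0,0,0,1,0,1,1]
Step 7: insert zu at [1, 9] -> counters=[0,2,0,0,0,2,1,3,0,2,0,0,0,0,0,0,0,0,0,1,0,0,0,0,0,1,0,1,1]
Step 8: delete ieb at [6, 28] -> counters=[0,2,0,0,0,2,0,3,0,2,0,0,0,0,0,0,0,0,0,1,0,0,0,0,0,1,0,1,0]
Step 9: delete i at [7, 25] -> counters=[0,2,0,0,0,2,0,2,0,2,0,0,0,0,0,0,0,0,0,1,0,0,0,0,0,0,0,1,0]
Step 10: delete wp at [5, 7] -> counters=[0,2,0,0,0,1,0,1,0,2,0,0,0,0,0,0,0,0,0,1,0,0,0,0,0,0,0,1,0]
Step 11: delete zu at [1, 9] -> counters=[0,1,0,0,0,1,0,1,0,1,0,0,0,0,0,0,0,0,0,1,0,0,0,0,0,0,0,1,0]
Step 12: insert ieb at [6, 28] -> counters=[0,1,0,0,0,1,1,1,0,1,0,0,0,0,0,0,0,0,0,1,0,0,0,0,0,0,0,1,1]
Step 13: insert zu at [1, 9] -> counters=[0,2,0,0,0,1,1,1,0,2,0,0,0,0,0,0,0,0,0,1,0,0,0,0,0,0,0,1,1]
Step 14: delete pwm at [19, 27] -> counters=[0,2,0,0,0,1,1,1,0,2,0,0,0,0,0,0,0,0,0,0,0,0,0,0,0,0,0,0,1]
Step 15: insert wp at [5, 7] -> counters=[0,2,0,0,0,2,1,2,0,2,0,0,0,0,0,0,0,0,0,0,0,0,0,0,0,0,0,0,1]
Step 16: insert ieb at [6, 28] -> counters=[0,2,0,0,0,2,2,2,0,2,0,0,0,0,0,0,0,0,0,0,0,0,0,0,0,0,0,0,2]
Step 17: insert ieb at [6, 28] -> counters=[0,2,0,0,0,2,3,2,0,2,0,0,0,0,0,0,0,0,0,0,0,0,0,0,0,0,0,0,3]
Final counters=[0,2,0,0,0,2,3,2,0,2,0,0,0,0,0,0,0,0,0,0,0,0,0,0,0,0,0,0,3] -> counters[25]=0

Answer: 0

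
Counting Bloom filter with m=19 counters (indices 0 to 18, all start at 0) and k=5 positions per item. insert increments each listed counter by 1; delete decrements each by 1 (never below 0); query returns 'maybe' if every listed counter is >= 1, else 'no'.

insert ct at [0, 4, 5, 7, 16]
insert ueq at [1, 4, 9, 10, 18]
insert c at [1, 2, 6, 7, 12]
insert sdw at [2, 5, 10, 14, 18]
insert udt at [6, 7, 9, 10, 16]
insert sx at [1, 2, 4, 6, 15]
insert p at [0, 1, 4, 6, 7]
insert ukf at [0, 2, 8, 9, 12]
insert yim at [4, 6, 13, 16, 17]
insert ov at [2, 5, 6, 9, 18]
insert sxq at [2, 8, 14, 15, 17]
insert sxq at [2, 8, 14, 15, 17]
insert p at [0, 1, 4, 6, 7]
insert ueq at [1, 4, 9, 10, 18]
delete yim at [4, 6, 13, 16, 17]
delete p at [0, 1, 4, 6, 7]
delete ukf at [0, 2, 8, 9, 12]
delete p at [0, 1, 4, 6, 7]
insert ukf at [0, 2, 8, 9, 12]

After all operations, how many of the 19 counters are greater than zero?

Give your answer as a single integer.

Answer: 16

Derivation:
Step 1: insert ct at [0, 4, 5, 7, 16] -> counters=[1,0,0,0,1,1,0,1,0,0,0,0,0,0,0,0,1,0,0]
Step 2: insert ueq at [1, 4, 9, 10, 18] -> counters=[1,1,0,0,2,1,0,1,0,1,1,0,0,0,0,0,1,0,1]
Step 3: insert c at [1, 2, 6, 7, 12] -> counters=[1,2,1,0,2,1,1,2,0,1,1,0,1,0,0,0,1,0,1]
Step 4: insert sdw at [2, 5, 10, 14, 18] -> counters=[1,2,2,0,2,2,1,2,0,1,2,0,1,0,1,0,1,0,2]
Step 5: insert udt at [6, 7, 9, 10, 16] -> counters=[1,2,2,0,2,2,2,3,0,2,3,0,1,0,1,0,2,0,2]
Step 6: insert sx at [1, 2, 4, 6, 15] -> counters=[1,3,3,0,3,2,3,3,0,2,3,0,1,0,1,1,2,0,2]
Step 7: insert p at [0, 1, 4, 6, 7] -> counters=[2,4,3,0,4,2,4,4,0,2,3,0,1,0,1,1,2,0,2]
Step 8: insert ukf at [0, 2, 8, 9, 12] -> counters=[3,4,4,0,4,2,4,4,1,3,3,0,2,0,1,1,2,0,2]
Step 9: insert yim at [4, 6, 13, 16, 17] -> counters=[3,4,4,0,5,2,5,4,1,3,3,0,2,1,1,1,3,1,2]
Step 10: insert ov at [2, 5, 6, 9, 18] -> counters=[3,4,5,0,5,3,6,4,1,4,3,0,2,1,1,1,3,1,3]
Step 11: insert sxq at [2, 8, 14, 15, 17] -> counters=[3,4,6,0,5,3,6,4,2,4,3,0,2,1,2,2,3,2,3]
Step 12: insert sxq at [2, 8, 14, 15, 17] -> counters=[3,4,7,0,5,3,6,4,3,4,3,0,2,1,3,3,3,3,3]
Step 13: insert p at [0, 1, 4, 6, 7] -> counters=[4,5,7,0,6,3,7,5,3,4,3,0,2,1,3,3,3,3,3]
Step 14: insert ueq at [1, 4, 9, 10, 18] -> counters=[4,6,7,0,7,3,7,5,3,5,4,0,2,1,3,3,3,3,4]
Step 15: delete yim at [4, 6, 13, 16, 17] -> counters=[4,6,7,0,6,3,6,5,3,5,4,0,2,0,3,3,2,2,4]
Step 16: delete p at [0, 1, 4, 6, 7] -> counters=[3,5,7,0,5,3,5,4,3,5,4,0,2,0,3,3,2,2,4]
Step 17: delete ukf at [0, 2, 8, 9, 12] -> counters=[2,5,6,0,5,3,5,4,2,4,4,0,1,0,3,3,2,2,4]
Step 18: delete p at [0, 1, 4, 6, 7] -> counters=[1,4,6,0,4,3,4,3,2,4,4,0,1,0,3,3,2,2,4]
Step 19: insert ukf at [0, 2, 8, 9, 12] -> counters=[2,4,7,0,4,3,4,3,3,5,4,0,2,0,3,3,2,2,4]
Final counters=[2,4,7,0,4,3,4,3,3,5,4,0,2,0,3,3,2,2,4] -> 16 nonzero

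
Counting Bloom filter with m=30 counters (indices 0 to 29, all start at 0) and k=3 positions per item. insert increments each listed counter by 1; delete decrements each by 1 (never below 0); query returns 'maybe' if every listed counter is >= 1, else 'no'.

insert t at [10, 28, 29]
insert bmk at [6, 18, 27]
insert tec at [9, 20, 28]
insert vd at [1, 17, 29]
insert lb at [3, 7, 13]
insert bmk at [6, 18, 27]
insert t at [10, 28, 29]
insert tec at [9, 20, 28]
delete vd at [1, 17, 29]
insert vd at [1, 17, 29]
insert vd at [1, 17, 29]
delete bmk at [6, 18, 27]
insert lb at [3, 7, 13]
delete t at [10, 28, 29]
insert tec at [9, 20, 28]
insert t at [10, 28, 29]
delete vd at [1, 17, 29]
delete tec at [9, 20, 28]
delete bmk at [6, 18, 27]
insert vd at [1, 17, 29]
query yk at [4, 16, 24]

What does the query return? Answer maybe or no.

Answer: no

Derivation:
Step 1: insert t at [10, 28, 29] -> counters=[0,0,0,0,0,0,0,0,0,0,1,0,0,0,0,0,0,0,0,0,0,0,0,0,0,0,0,0,1,1]
Step 2: insert bmk at [6, 18, 27] -> counters=[0,0,0,0,0,0,1,0,0,0,1,0,0,0,0,0,0,0,1,0,0,0,0,0,0,0,0,1,1,1]
Step 3: insert tec at [9, 20, 28] -> counters=[0,0,0,0,0,0,1,0,0,1,1,0,0,0,0,0,0,0,1,0,1,0,0,0,0,0,0,1,2,1]
Step 4: insert vd at [1, 17, 29] -> counters=[0,1,0,0,0,0,1,0,0,1,1,0,0,0,0,0,0,1,1,0,1,0,0,0,0,0,0,1,2,2]
Step 5: insert lb at [3, 7, 13] -> counters=[0,1,0,1,0,0,1,1,0,1,1,0,0,1,0,0,0,1,1,0,1,0,0,0,0,0,0,1,2,2]
Step 6: insert bmk at [6, 18, 27] -> counters=[0,1,0,1,0,0,2,1,0,1,1,0,0,1,0,0,0,1,2,0,1,0,0,0,0,0,0,2,2,2]
Step 7: insert t at [10, 28, 29] -> counters=[0,1,0,1,0,0,2,1,0,1,2,0,0,1,0,0,0,1,2,0,1,0,0,0,0,0,0,2,3,3]
Step 8: insert tec at [9, 20, 28] -> counters=[0,1,0,1,0,0,2,1,0,2,2,0,0,1,0,0,0,1,2,0,2,0,0,0,0,0,0,2,4,3]
Step 9: delete vd at [1, 17, 29] -> counters=[0,0,0,1,0,0,2,1,0,2,2,0,0,1,0,0,0,0,2,0,2,0,0,0,0,0,0,2,4,2]
Step 10: insert vd at [1, 17, 29] -> counters=[0,1,0,1,0,0,2,1,0,2,2,0,0,1,0,0,0,1,2,0,2,0,0,0,0,0,0,2,4,3]
Step 11: insert vd at [1, 17, 29] -> counters=[0,2,0,1,0,0,2,1,0,2,2,0,0,1,0,0,0,2,2,0,2,0,0,0,0,0,0,2,4,4]
Step 12: delete bmk at [6, 18, 27] -> counters=[0,2,0,1,0,0,1,1,0,2,2,0,0,1,0,0,0,2,1,0,2,0,0,0,0,0,0,1,4,4]
Step 13: insert lb at [3, 7, 13] -> counters=[0,2,0,2,0,0,1,2,0,2,2,0,0,2,0,0,0,2,1,0,2,0,0,0,0,0,0,1,4,4]
Step 14: delete t at [10, 28, 29] -> counters=[0,2,0,2,0,0,1,2,0,2,1,0,0,2,0,0,0,2,1,0,2,0,0,0,0,0,0,1,3,3]
Step 15: insert tec at [9, 20, 28] -> counters=[0,2,0,2,0,0,1,2,0,3,1,0,0,2,0,0,0,2,1,0,3,0,0,0,0,0,0,1,4,3]
Step 16: insert t at [10, 28, 29] -> counters=[0,2,0,2,0,0,1,2,0,3,2,0,0,2,0,0,0,2,1,0,3,0,0,0,0,0,0,1,5,4]
Step 17: delete vd at [1, 17, 29] -> counters=[0,1,0,2,0,0,1,2,0,3,2,0,0,2,0,0,0,1,1,0,3,0,0,0,0,0,0,1,5,3]
Step 18: delete tec at [9, 20, 28] -> counters=[0,1,0,2,0,0,1,2,0,2,2,0,0,2,0,0,0,1,1,0,2,0,0,0,0,0,0,1,4,3]
Step 19: delete bmk at [6, 18, 27] -> counters=[0,1,0,2,0,0,0,2,0,2,2,0,0,2,0,0,0,1,0,0,2,0,0,0,0,0,0,0,4,3]
Step 20: insert vd at [1, 17, 29] -> counters=[0,2,0,2,0,0,0,2,0,2,2,0,0,2,0,0,0,2,0,0,2,0,0,0,0,0,0,0,4,4]
Query yk: check counters[4]=0 counters[16]=0 counters[24]=0 -> no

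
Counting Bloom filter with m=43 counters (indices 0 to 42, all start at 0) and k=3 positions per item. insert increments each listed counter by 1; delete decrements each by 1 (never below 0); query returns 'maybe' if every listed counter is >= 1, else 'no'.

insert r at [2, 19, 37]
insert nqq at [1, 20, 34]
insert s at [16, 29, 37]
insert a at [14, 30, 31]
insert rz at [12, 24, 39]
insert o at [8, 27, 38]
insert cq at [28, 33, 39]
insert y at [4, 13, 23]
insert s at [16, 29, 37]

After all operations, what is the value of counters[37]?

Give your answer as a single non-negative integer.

Answer: 3

Derivation:
Step 1: insert r at [2, 19, 37] -> counters=[0,0,1,0,0,0,0,0,0,0,0,0,0,0,0,0,0,0,0,1,0,0,0,0,0,0,0,0,0,0,0,0,0,0,0,0,0,1,0,0,0,0,0]
Step 2: insert nqq at [1, 20, 34] -> counters=[0,1,1,0,0,0,0,0,0,0,0,0,0,0,0,0,0,0,0,1,1,0,0,0,0,0,0,0,0,0,0,0,0,0,1,0,0,1,0,0,0,0,0]
Step 3: insert s at [16, 29, 37] -> counters=[0,1,1,0,0,0,0,0,0,0,0,0,0,0,0,0,1,0,0,1,1,0,0,0,0,0,0,0,0,1,0,0,0,0,1,0,0,2,0,0,0,0,0]
Step 4: insert a at [14, 30, 31] -> counters=[0,1,1,0,0,0,0,0,0,0,0,0,0,0,1,0,1,0,0,1,1,0,0,0,0,0,0,0,0,1,1,1,0,0,1,0,0,2,0,0,0,0,0]
Step 5: insert rz at [12, 24, 39] -> counters=[0,1,1,0,0,0,0,0,0,0,0,0,1,0,1,0,1,0,0,1,1,0,0,0,1,0,0,0,0,1,1,1,0,0,1,0,0,2,0,1,0,0,0]
Step 6: insert o at [8, 27, 38] -> counters=[0,1,1,0,0,0,0,0,1,0,0,0,1,0,1,0,1,0,0,1,1,0,0,0,1,0,0,1,0,1,1,1,0,0,1,0,0,2,1,1,0,0,0]
Step 7: insert cq at [28, 33, 39] -> counters=[0,1,1,0,0,0,0,0,1,0,0,0,1,0,1,0,1,0,0,1,1,0,0,0,1,0,0,1,1,1,1,1,0,1,1,0,0,2,1,2,0,0,0]
Step 8: insert y at [4, 13, 23] -> counters=[0,1,1,0,1,0,0,0,1,0,0,0,1,1,1,0,1,0,0,1,1,0,0,1,1,0,0,1,1,1,1,1,0,1,1,0,0,2,1,2,0,0,0]
Step 9: insert s at [16, 29, 37] -> counters=[0,1,1,0,1,0,0,0,1,0,0,0,1,1,1,0,2,0,0,1,1,0,0,1,1,0,0,1,1,2,1,1,0,1,1,0,0,3,1,2,0,0,0]
Final counters=[0,1,1,0,1,0,0,0,1,0,0,0,1,1,1,0,2,0,0,1,1,0,0,1,1,0,0,1,1,2,1,1,0,1,1,0,0,3,1,2,0,0,0] -> counters[37]=3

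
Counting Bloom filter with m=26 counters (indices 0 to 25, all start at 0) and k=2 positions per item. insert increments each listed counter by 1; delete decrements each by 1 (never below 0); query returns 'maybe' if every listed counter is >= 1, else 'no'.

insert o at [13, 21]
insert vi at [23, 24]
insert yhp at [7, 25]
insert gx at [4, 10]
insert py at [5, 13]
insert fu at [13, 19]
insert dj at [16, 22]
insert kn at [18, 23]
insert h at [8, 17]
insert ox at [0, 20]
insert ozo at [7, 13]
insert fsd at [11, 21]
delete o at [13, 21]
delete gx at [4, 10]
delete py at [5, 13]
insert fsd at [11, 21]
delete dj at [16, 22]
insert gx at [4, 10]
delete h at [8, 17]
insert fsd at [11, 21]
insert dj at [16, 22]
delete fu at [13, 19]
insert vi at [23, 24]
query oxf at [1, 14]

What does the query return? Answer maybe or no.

Step 1: insert o at [13, 21] -> counters=[0,0,0,0,0,0,0,0,0,0,0,0,0,1,0,0,0,0,0,0,0,1,0,0,0,0]
Step 2: insert vi at [23, 24] -> counters=[0,0,0,0,0,0,0,0,0,0,0,0,0,1,0,0,0,0,0,0,0,1,0,1,1,0]
Step 3: insert yhp at [7, 25] -> counters=[0,0,0,0,0,0,0,1,0,0,0,0,0,1,0,0,0,0,0,0,0,1,0,1,1,1]
Step 4: insert gx at [4, 10] -> counters=[0,0,0,0,1,0,0,1,0,0,1,0,0,1,0,0,0,0,0,0,0,1,0,1,1,1]
Step 5: insert py at [5, 13] -> counters=[0,0,0,0,1,1,0,1,0,0,1,0,0,2,0,0,0,0,0,0,0,1,0,1,1,1]
Step 6: insert fu at [13, 19] -> counters=[0,0,0,0,1,1,0,1,0,0,1,0,0,3,0,0,0,0,0,1,0,1,0,1,1,1]
Step 7: insert dj at [16, 22] -> counters=[0,0,0,0,1,1,0,1,0,0,1,0,0,3,0,0,1,0,0,1,0,1,1,1,1,1]
Step 8: insert kn at [18, 23] -> counters=[0,0,0,0,1,1,0,1,0,0,1,0,0,3,0,0,1,0,1,1,0,1,1,2,1,1]
Step 9: insert h at [8, 17] -> counters=[0,0,0,0,1,1,0,1,1,0,1,0,0,3,0,0,1,1,1,1,0,1,1,2,1,1]
Step 10: insert ox at [0, 20] -> counters=[1,0,0,0,1,1,0,1,1,0,1,0,0,3,0,0,1,1,1,1,1,1,1,2,1,1]
Step 11: insert ozo at [7, 13] -> counters=[1,0,0,0,1,1,0,2,1,0,1,0,0,4,0,0,1,1,1,1,1,1,1,2,1,1]
Step 12: insert fsd at [11, 21] -> counters=[1,0,0,0,1,1,0,2,1,0,1,1,0,4,0,0,1,1,1,1,1,2,1,2,1,1]
Step 13: delete o at [13, 21] -> counters=[1,0,0,0,1,1,0,2,1,0,1,1,0,3,0,0,1,1,1,1,1,1,1,2,1,1]
Step 14: delete gx at [4, 10] -> counters=[1,0,0,0,0,1,0,2,1,0,0,1,0,3,0,0,1,1,1,1,1,1,1,2,1,1]
Step 15: delete py at [5, 13] -> counters=[1,0,0,0,0,0,0,2,1,0,0,1,0,2,0,0,1,1,1,1,1,1,1,2,1,1]
Step 16: insert fsd at [11, 21] -> counters=[1,0,0,0,0,0,0,2,1,0,0,2,0,2,0,0,1,1,1,1,1,2,1,2,1,1]
Step 17: delete dj at [16, 22] -> counters=[1,0,0,0,0,0,0,2,1,0,0,2,0,2,0,0,0,1,1,1,1,2,0,2,1,1]
Step 18: insert gx at [4, 10] -> counters=[1,0,0,0,1,0,0,2,1,0,1,2,0,2,0,0,0,1,1,1,1,2,0,2,1,1]
Step 19: delete h at [8, 17] -> counters=[1,0,0,0,1,0,0,2,0,0,1,2,0,2,0,0,0,0,1,1,1,2,0,2,1,1]
Step 20: insert fsd at [11, 21] -> counters=[1,0,0,0,1,0,0,2,0,0,1,3,0,2,0,0,0,0,1,1,1,3,0,2,1,1]
Step 21: insert dj at [16, 22] -> counters=[1,0,0,0,1,0,0,2,0,0,1,3,0,2,0,0,1,0,1,1,1,3,1,2,1,1]
Step 22: delete fu at [13, 19] -> counters=[1,0,0,0,1,0,0,2,0,0,1,3,0,1,0,0,1,0,1,0,1,3,1,2,1,1]
Step 23: insert vi at [23, 24] -> counters=[1,0,0,0,1,0,0,2,0,0,1,3,0,1,0,0,1,0,1,0,1,3,1,3,2,1]
Query oxf: check counters[1]=0 counters[14]=0 -> no

Answer: no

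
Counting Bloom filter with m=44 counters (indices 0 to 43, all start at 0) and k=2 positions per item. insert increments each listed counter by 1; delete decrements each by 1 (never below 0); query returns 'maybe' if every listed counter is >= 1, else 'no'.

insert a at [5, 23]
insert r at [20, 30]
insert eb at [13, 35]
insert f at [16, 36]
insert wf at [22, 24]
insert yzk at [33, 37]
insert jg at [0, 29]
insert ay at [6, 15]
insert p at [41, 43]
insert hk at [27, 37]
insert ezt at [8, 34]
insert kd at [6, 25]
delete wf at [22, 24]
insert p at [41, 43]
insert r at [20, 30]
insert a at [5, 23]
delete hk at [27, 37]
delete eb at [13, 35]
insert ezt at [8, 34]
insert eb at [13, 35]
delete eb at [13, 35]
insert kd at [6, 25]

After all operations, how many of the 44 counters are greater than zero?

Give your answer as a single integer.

Answer: 17

Derivation:
Step 1: insert a at [5, 23] -> counters=[0,0,0,0,0,1,0,0,0,0,0,0,0,0,0,0,0,0,0,0,0,0,0,1,0,0,0,0,0,0,0,0,0,0,0,0,0,0,0,0,0,0,0,0]
Step 2: insert r at [20, 30] -> counters=[0,0,0,0,0,1,0,0,0,0,0,0,0,0,0,0,0,0,0,0,1,0,0,1,0,0,0,0,0,0,1,0,0,0,0,0,0,0,0,0,0,0,0,0]
Step 3: insert eb at [13, 35] -> counters=[0,0,0,0,0,1,0,0,0,0,0,0,0,1,0,0,0,0,0,0,1,0,0,1,0,0,0,0,0,0,1,0,0,0,0,1,0,0,0,0,0,0,0,0]
Step 4: insert f at [16, 36] -> counters=[0,0,0,0,0,1,0,0,0,0,0,0,0,1,0,0,1,0,0,0,1,0,0,1,0,0,0,0,0,0,1,0,0,0,0,1,1,0,0,0,0,0,0,0]
Step 5: insert wf at [22, 24] -> counters=[0,0,0,0,0,1,0,0,0,0,0,0,0,1,0,0,1,0,0,0,1,0,1,1,1,0,0,0,0,0,1,0,0,0,0,1,1,0,0,0,0,0,0,0]
Step 6: insert yzk at [33, 37] -> counters=[0,0,0,0,0,1,0,0,0,0,0,0,0,1,0,0,1,0,0,0,1,0,1,1,1,0,0,0,0,0,1,0,0,1,0,1,1,1,0,0,0,0,0,0]
Step 7: insert jg at [0, 29] -> counters=[1,0,0,0,0,1,0,0,0,0,0,0,0,1,0,0,1,0,0,0,1,0,1,1,1,0,0,0,0,1,1,0,0,1,0,1,1,1,0,0,0,0,0,0]
Step 8: insert ay at [6, 15] -> counters=[1,0,0,0,0,1,1,0,0,0,0,0,0,1,0,1,1,0,0,0,1,0,1,1,1,0,0,0,0,1,1,0,0,1,0,1,1,1,0,0,0,0,0,0]
Step 9: insert p at [41, 43] -> counters=[1,0,0,0,0,1,1,0,0,0,0,0,0,1,0,1,1,0,0,0,1,0,1,1,1,0,0,0,0,1,1,0,0,1,0,1,1,1,0,0,0,1,0,1]
Step 10: insert hk at [27, 37] -> counters=[1,0,0,0,0,1,1,0,0,0,0,0,0,1,0,1,1,0,0,0,1,0,1,1,1,0,0,1,0,1,1,0,0,1,0,1,1,2,0,0,0,1,0,1]
Step 11: insert ezt at [8, 34] -> counters=[1,0,0,0,0,1,1,0,1,0,0,0,0,1,0,1,1,0,0,0,1,0,1,1,1,0,0,1,0,1,1,0,0,1,1,1,1,2,0,0,0,1,0,1]
Step 12: insert kd at [6, 25] -> counters=[1,0,0,0,0,1,2,0,1,0,0,0,0,1,0,1,1,0,0,0,1,0,1,1,1,1,0,1,0,1,1,0,0,1,1,1,1,2,0,0,0,1,0,1]
Step 13: delete wf at [22, 24] -> counters=[1,0,0,0,0,1,2,0,1,0,0,0,0,1,0,1,1,0,0,0,1,0,0,1,0,1,0,1,0,1,1,0,0,1,1,1,1,2,0,0,0,1,0,1]
Step 14: insert p at [41, 43] -> counters=[1,0,0,0,0,1,2,0,1,0,0,0,0,1,0,1,1,0,0,0,1,0,0,1,0,1,0,1,0,1,1,0,0,1,1,1,1,2,0,0,0,2,0,2]
Step 15: insert r at [20, 30] -> counters=[1,0,0,0,0,1,2,0,1,0,0,0,0,1,0,1,1,0,0,0,2,0,0,1,0,1,0,1,0,1,2,0,0,1,1,1,1,2,0,0,0,2,0,2]
Step 16: insert a at [5, 23] -> counters=[1,0,0,0,0,2,2,0,1,0,0,0,0,1,0,1,1,0,0,0,2,0,0,2,0,1,0,1,0,1,2,0,0,1,1,1,1,2,0,0,0,2,0,2]
Step 17: delete hk at [27, 37] -> counters=[1,0,0,0,0,2,2,0,1,0,0,0,0,1,0,1,1,0,0,0,2,0,0,2,0,1,0,0,0,1,2,0,0,1,1,1,1,1,0,0,0,2,0,2]
Step 18: delete eb at [13, 35] -> counters=[1,0,0,0,0,2,2,0,1,0,0,0,0,0,0,1,1,0,0,0,2,0,0,2,0,1,0,0,0,1,2,0,0,1,1,0,1,1,0,0,0,2,0,2]
Step 19: insert ezt at [8, 34] -> counters=[1,0,0,0,0,2,2,0,2,0,0,0,0,0,0,1,1,0,0,0,2,0,0,2,0,1,0,0,0,1,2,0,0,1,2,0,1,1,0,0,0,2,0,2]
Step 20: insert eb at [13, 35] -> counters=[1,0,0,0,0,2,2,0,2,0,0,0,0,1,0,1,1,0,0,0,2,0,0,2,0,1,0,0,0,1,2,0,0,1,2,1,1,1,0,0,0,2,0,2]
Step 21: delete eb at [13, 35] -> counters=[1,0,0,0,0,2,2,0,2,0,0,0,0,0,0,1,1,0,0,0,2,0,0,2,0,1,0,0,0,1,2,0,0,1,2,0,1,1,0,0,0,2,0,2]
Step 22: insert kd at [6, 25] -> counters=[1,0,0,0,0,2,3,0,2,0,0,0,0,0,0,1,1,0,0,0,2,0,0,2,0,2,0,0,0,1,2,0,0,1,2,0,1,1,0,0,0,2,0,2]
Final counters=[1,0,0,0,0,2,3,0,2,0,0,0,0,0,0,1,1,0,0,0,2,0,0,2,0,2,0,0,0,1,2,0,0,1,2,0,1,1,0,0,0,2,0,2] -> 17 nonzero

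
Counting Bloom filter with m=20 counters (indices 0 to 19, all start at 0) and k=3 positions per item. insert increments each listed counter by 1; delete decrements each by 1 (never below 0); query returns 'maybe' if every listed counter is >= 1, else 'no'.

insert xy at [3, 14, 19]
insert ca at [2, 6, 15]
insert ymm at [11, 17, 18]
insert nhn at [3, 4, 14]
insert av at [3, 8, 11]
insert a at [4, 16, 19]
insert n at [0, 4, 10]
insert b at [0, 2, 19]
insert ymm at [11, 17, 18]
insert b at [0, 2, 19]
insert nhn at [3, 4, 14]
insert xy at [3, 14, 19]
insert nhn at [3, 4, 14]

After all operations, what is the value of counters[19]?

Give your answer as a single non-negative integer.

Step 1: insert xy at [3, 14, 19] -> counters=[0,0,0,1,0,0,0,0,0,0,0,0,0,0,1,0,0,0,0,1]
Step 2: insert ca at [2, 6, 15] -> counters=[0,0,1,1,0,0,1,0,0,0,0,0,0,0,1,1,0,0,0,1]
Step 3: insert ymm at [11, 17, 18] -> counters=[0,0,1,1,0,0,1,0,0,0,0,1,0,0,1,1,0,1,1,1]
Step 4: insert nhn at [3, 4, 14] -> counters=[0,0,1,2,1,0,1,0,0,0,0,1,0,0,2,1,0,1,1,1]
Step 5: insert av at [3, 8, 11] -> counters=[0,0,1,3,1,0,1,0,1,0,0,2,0,0,2,1,0,1,1,1]
Step 6: insert a at [4, 16, 19] -> counters=[0,0,1,3,2,0,1,0,1,0,0,2,0,0,2,1,1,1,1,2]
Step 7: insert n at [0, 4, 10] -> counters=[1,0,1,3,3,0,1,0,1,0,1,2,0,0,2,1,1,1,1,2]
Step 8: insert b at [0, 2, 19] -> counters=[2,0,2,3,3,0,1,0,1,0,1,2,0,0,2,1,1,1,1,3]
Step 9: insert ymm at [11, 17, 18] -> counters=[2,0,2,3,3,0,1,0,1,0,1,3,0,0,2,1,1,2,2,3]
Step 10: insert b at [0, 2, 19] -> counters=[3,0,3,3,3,0,1,0,1,0,1,3,0,0,2,1,1,2,2,4]
Step 11: insert nhn at [3, 4, 14] -> counters=[3,0,3,4,4,0,1,0,1,0,1,3,0,0,3,1,1,2,2,4]
Step 12: insert xy at [3, 14, 19] -> counters=[3,0,3,5,4,0,1,0,1,0,1,3,0,0,4,1,1,2,2,5]
Step 13: insert nhn at [3, 4, 14] -> counters=[3,0,3,6,5,0,1,0,1,0,1,3,0,0,5,1,1,2,2,5]
Final counters=[3,0,3,6,5,0,1,0,1,0,1,3,0,0,5,1,1,2,2,5] -> counters[19]=5

Answer: 5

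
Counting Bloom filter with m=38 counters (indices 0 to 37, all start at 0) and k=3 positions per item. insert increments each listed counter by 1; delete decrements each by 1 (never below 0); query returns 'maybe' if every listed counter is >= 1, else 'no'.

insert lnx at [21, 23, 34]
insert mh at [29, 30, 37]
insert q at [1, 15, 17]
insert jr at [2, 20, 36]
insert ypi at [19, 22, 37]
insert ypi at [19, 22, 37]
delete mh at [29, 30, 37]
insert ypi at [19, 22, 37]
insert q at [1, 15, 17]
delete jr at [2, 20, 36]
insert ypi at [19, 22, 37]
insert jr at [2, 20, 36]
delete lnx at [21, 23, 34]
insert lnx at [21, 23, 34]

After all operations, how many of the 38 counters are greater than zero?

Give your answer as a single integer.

Answer: 12

Derivation:
Step 1: insert lnx at [21, 23, 34] -> counters=[0,0,0,0,0,0,0,0,0,0,0,0,0,0,0,0,0,0,0,0,0,1,0,1,0,0,0,0,0,0,0,0,0,0,1,0,0,0]
Step 2: insert mh at [29, 30, 37] -> counters=[0,0,0,0,0,0,0,0,0,0,0,0,0,0,0,0,0,0,0,0,0,1,0,1,0,0,0,0,0,1,1,0,0,0,1,0,0,1]
Step 3: insert q at [1, 15, 17] -> counters=[0,1,0,0,0,0,0,0,0,0,0,0,0,0,0,1,0,1,0,0,0,1,0,1,0,0,0,0,0,1,1,0,0,0,1,0,0,1]
Step 4: insert jr at [2, 20, 36] -> counters=[0,1,1,0,0,0,0,0,0,0,0,0,0,0,0,1,0,1,0,0,1,1,0,1,0,0,0,0,0,1,1,0,0,0,1,0,1,1]
Step 5: insert ypi at [19, 22, 37] -> counters=[0,1,1,0,0,0,0,0,0,0,0,0,0,0,0,1,0,1,0,1,1,1,1,1,0,0,0,0,0,1,1,0,0,0,1,0,1,2]
Step 6: insert ypi at [19, 22, 37] -> counters=[0,1,1,0,0,0,0,0,0,0,0,0,0,0,0,1,0,1,0,2,1,1,2,1,0,0,0,0,0,1,1,0,0,0,1,0,1,3]
Step 7: delete mh at [29, 30, 37] -> counters=[0,1,1,0,0,0,0,0,0,0,0,0,0,0,0,1,0,1,0,2,1,1,2,1,0,0,0,0,0,0,0,0,0,0,1,0,1,2]
Step 8: insert ypi at [19, 22, 37] -> counters=[0,1,1,0,0,0,0,0,0,0,0,0,0,0,0,1,0,1,0,3,1,1,3,1,0,0,0,0,0,0,0,0,0,0,1,0,1,3]
Step 9: insert q at [1, 15, 17] -> counters=[0,2,1,0,0,0,0,0,0,0,0,0,0,0,0,2,0,2,0,3,1,1,3,1,0,0,0,0,0,0,0,0,0,0,1,0,1,3]
Step 10: delete jr at [2, 20, 36] -> counters=[0,2,0,0,0,0,0,0,0,0,0,0,0,0,0,2,0,2,0,3,0,1,3,1,0,0,0,0,0,0,0,0,0,0,1,0,0,3]
Step 11: insert ypi at [19, 22, 37] -> counters=[0,2,0,0,0,0,0,0,0,0,0,0,0,0,0,2,0,2,0,4,0,1,4,1,0,0,0,0,0,0,0,0,0,0,1,0,0,4]
Step 12: insert jr at [2, 20, 36] -> counters=[0,2,1,0,0,0,0,0,0,0,0,0,0,0,0,2,0,2,0,4,1,1,4,1,0,0,0,0,0,0,0,0,0,0,1,0,1,4]
Step 13: delete lnx at [21, 23, 34] -> counters=[0,2,1,0,0,0,0,0,0,0,0,0,0,0,0,2,0,2,0,4,1,0,4,0,0,0,0,0,0,0,0,0,0,0,0,0,1,4]
Step 14: insert lnx at [21, 23, 34] -> counters=[0,2,1,0,0,0,0,0,0,0,0,0,0,0,0,2,0,2,0,4,1,1,4,1,0,0,0,0,0,0,0,0,0,0,1,0,1,4]
Final counters=[0,2,1,0,0,0,0,0,0,0,0,0,0,0,0,2,0,2,0,4,1,1,4,1,0,0,0,0,0,0,0,0,0,0,1,0,1,4] -> 12 nonzero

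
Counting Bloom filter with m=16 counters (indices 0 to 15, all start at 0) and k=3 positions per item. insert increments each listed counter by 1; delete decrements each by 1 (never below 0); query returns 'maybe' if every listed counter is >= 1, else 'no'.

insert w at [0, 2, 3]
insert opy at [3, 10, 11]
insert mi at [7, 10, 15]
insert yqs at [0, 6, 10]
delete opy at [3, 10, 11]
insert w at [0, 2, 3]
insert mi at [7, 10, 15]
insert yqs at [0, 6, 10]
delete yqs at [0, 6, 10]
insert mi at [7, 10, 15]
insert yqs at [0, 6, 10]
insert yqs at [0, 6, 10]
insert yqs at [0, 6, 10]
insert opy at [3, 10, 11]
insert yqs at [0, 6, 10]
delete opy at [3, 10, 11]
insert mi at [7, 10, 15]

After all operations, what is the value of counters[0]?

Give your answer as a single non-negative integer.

Step 1: insert w at [0, 2, 3] -> counters=[1,0,1,1,0,0,0,0,0,0,0,0,0,0,0,0]
Step 2: insert opy at [3, 10, 11] -> counters=[1,0,1,2,0,0,0,0,0,0,1,1,0,0,0,0]
Step 3: insert mi at [7, 10, 15] -> counters=[1,0,1,2,0,0,0,1,0,0,2,1,0,0,0,1]
Step 4: insert yqs at [0, 6, 10] -> counters=[2,0,1,2,0,0,1,1,0,0,3,1,0,0,0,1]
Step 5: delete opy at [3, 10, 11] -> counters=[2,0,1,1,0,0,1,1,0,0,2,0,0,0,0,1]
Step 6: insert w at [0, 2, 3] -> counters=[3,0,2,2,0,0,1,1,0,0,2,0,0,0,0,1]
Step 7: insert mi at [7, 10, 15] -> counters=[3,0,2,2,0,0,1,2,0,0,3,0,0,0,0,2]
Step 8: insert yqs at [0, 6, 10] -> counters=[4,0,2,2,0,0,2,2,0,0,4,0,0,0,0,2]
Step 9: delete yqs at [0, 6, 10] -> counters=[3,0,2,2,0,0,1,2,0,0,3,0,0,0,0,2]
Step 10: insert mi at [7, 10, 15] -> counters=[3,0,2,2,0,0,1,3,0,0,4,0,0,0,0,3]
Step 11: insert yqs at [0, 6, 10] -> counters=[4,0,2,2,0,0,2,3,0,0,5,0,0,0,0,3]
Step 12: insert yqs at [0, 6, 10] -> counters=[5,0,2,2,0,0,3,3,0,0,6,0,0,0,0,3]
Step 13: insert yqs at [0, 6, 10] -> counters=[6,0,2,2,0,0,4,3,0,0,7,0,0,0,0,3]
Step 14: insert opy at [3, 10, 11] -> counters=[6,0,2,3,0,0,4,3,0,0,8,1,0,0,0,3]
Step 15: insert yqs at [0, 6, 10] -> counters=[7,0,2,3,0,0,5,3,0,0,9,1,0,0,0,3]
Step 16: delete opy at [3, 10, 11] -> counters=[7,0,2,2,0,0,5,3,0,0,8,0,0,0,0,3]
Step 17: insert mi at [7, 10, 15] -> counters=[7,0,2,2,0,0,5,4,0,0,9,0,0,0,0,4]
Final counters=[7,0,2,2,0,0,5,4,0,0,9,0,0,0,0,4] -> counters[0]=7

Answer: 7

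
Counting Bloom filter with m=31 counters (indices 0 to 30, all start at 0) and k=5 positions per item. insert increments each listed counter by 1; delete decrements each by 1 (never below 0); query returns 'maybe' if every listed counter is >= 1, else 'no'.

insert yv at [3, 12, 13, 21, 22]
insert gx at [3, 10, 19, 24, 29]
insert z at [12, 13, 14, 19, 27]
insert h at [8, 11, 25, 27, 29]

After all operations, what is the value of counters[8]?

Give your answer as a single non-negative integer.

Step 1: insert yv at [3, 12, 13, 21, 22] -> counters=[0,0,0,1,0,0,0,0,0,0,0,0,1,1,0,0,0,0,0,0,0,1,1,0,0,0,0,0,0,0,0]
Step 2: insert gx at [3, 10, 19, 24, 29] -> counters=[0,0,0,2,0,0,0,0,0,0,1,0,1,1,0,0,0,0,0,1,0,1,1,0,1,0,0,0,0,1,0]
Step 3: insert z at [12, 13, 14, 19, 27] -> counters=[0,0,0,2,0,0,0,0,0,0,1,0,2,2,1,0,0,0,0,2,0,1,1,0,1,0,0,1,0,1,0]
Step 4: insert h at [8, 11, 25, 27, 29] -> counters=[0,0,0,2,0,0,0,0,1,0,1,1,2,2,1,0,0,0,0,2,0,1,1,0,1,1,0,2,0,2,0]
Final counters=[0,0,0,2,0,0,0,0,1,0,1,1,2,2,1,0,0,0,0,2,0,1,1,0,1,1,0,2,0,2,0] -> counters[8]=1

Answer: 1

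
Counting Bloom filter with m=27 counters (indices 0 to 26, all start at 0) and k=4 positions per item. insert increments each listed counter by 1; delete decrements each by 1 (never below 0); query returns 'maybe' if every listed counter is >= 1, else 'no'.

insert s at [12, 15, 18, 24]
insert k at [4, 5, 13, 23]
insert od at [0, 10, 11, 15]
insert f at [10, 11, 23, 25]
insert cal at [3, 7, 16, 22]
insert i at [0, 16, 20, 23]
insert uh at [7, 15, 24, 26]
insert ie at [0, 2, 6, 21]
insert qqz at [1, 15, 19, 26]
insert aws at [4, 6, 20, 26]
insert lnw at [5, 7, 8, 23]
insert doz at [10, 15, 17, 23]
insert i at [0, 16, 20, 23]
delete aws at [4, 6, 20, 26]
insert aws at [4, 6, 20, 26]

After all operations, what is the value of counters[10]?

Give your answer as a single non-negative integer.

Step 1: insert s at [12, 15, 18, 24] -> counters=[0,0,0,0,0,0,0,0,0,0,0,0,1,0,0,1,0,0,1,0,0,0,0,0,1,0,0]
Step 2: insert k at [4, 5, 13, 23] -> counters=[0,0,0,0,1,1,0,0,0,0,0,0,1,1,0,1,0,0,1,0,0,0,0,1,1,0,0]
Step 3: insert od at [0, 10, 11, 15] -> counters=[1,0,0,0,1,1,0,0,0,0,1,1,1,1,0,2,0,0,1,0,0,0,0,1,1,0,0]
Step 4: insert f at [10, 11, 23, 25] -> counters=[1,0,0,0,1,1,0,0,0,0,2,2,1,1,0,2,0,0,1,0,0,0,0,2,1,1,0]
Step 5: insert cal at [3, 7, 16, 22] -> counters=[1,0,0,1,1,1,0,1,0,0,2,2,1,1,0,2,1,0,1,0,0,0,1,2,1,1,0]
Step 6: insert i at [0, 16, 20, 23] -> counters=[2,0,0,1,1,1,0,1,0,0,2,2,1,1,0,2,2,0,1,0,1,0,1,3,1,1,0]
Step 7: insert uh at [7, 15, 24, 26] -> counters=[2,0,0,1,1,1,0,2,0,0,2,2,1,1,0,3,2,0,1,0,1,0,1,3,2,1,1]
Step 8: insert ie at [0, 2, 6, 21] -> counters=[3,0,1,1,1,1,1,2,0,0,2,2,1,1,0,3,2,0,1,0,1,1,1,3,2,1,1]
Step 9: insert qqz at [1, 15, 19, 26] -> counters=[3,1,1,1,1,1,1,2,0,0,2,2,1,1,0,4,2,0,1,1,1,1,1,3,2,1,2]
Step 10: insert aws at [4, 6, 20, 26] -> counters=[3,1,1,1,2,1,2,2,0,0,2,2,1,1,0,4,2,0,1,1,2,1,1,3,2,1,3]
Step 11: insert lnw at [5, 7, 8, 23] -> counters=[3,1,1,1,2,2,2,3,1,0,2,2,1,1,0,4,2,0,1,1,2,1,1,4,2,1,3]
Step 12: insert doz at [10, 15, 17, 23] -> counters=[3,1,1,1,2,2,2,3,1,0,3,2,1,1,0,5,2,1,1,1,2,1,1,5,2,1,3]
Step 13: insert i at [0, 16, 20, 23] -> counters=[4,1,1,1,2,2,2,3,1,0,3,2,1,1,0,5,3,1,1,1,3,1,1,6,2,1,3]
Step 14: delete aws at [4, 6, 20, 26] -> counters=[4,1,1,1,1,2,1,3,1,0,3,2,1,1,0,5,3,1,1,1,2,1,1,6,2,1,2]
Step 15: insert aws at [4, 6, 20, 26] -> counters=[4,1,1,1,2,2,2,3,1,0,3,2,1,1,0,5,3,1,1,1,3,1,1,6,2,1,3]
Final counters=[4,1,1,1,2,2,2,3,1,0,3,2,1,1,0,5,3,1,1,1,3,1,1,6,2,1,3] -> counters[10]=3

Answer: 3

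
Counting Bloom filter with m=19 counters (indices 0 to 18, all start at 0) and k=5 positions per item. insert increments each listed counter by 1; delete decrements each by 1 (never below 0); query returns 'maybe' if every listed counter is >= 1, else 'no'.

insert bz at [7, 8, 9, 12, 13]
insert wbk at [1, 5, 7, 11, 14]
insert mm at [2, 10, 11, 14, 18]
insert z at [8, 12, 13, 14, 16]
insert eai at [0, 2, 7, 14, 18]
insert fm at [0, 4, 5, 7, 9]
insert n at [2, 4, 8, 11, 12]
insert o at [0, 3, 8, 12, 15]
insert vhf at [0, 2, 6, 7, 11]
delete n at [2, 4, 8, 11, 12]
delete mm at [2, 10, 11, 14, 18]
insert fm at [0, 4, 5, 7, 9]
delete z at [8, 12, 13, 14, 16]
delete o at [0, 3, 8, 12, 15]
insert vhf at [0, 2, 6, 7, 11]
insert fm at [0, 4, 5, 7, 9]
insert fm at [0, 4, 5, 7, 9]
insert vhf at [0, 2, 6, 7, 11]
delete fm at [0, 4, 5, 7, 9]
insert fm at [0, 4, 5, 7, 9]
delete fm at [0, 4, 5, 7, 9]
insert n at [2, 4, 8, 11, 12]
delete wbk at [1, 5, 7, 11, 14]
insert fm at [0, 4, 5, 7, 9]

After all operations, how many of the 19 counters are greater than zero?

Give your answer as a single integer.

Answer: 13

Derivation:
Step 1: insert bz at [7, 8, 9, 12, 13] -> counters=[0,0,0,0,0,0,0,1,1,1,0,0,1,1,0,0,0,0,0]
Step 2: insert wbk at [1, 5, 7, 11, 14] -> counters=[0,1,0,0,0,1,0,2,1,1,0,1,1,1,1,0,0,0,0]
Step 3: insert mm at [2, 10, 11, 14, 18] -> counters=[0,1,1,0,0,1,0,2,1,1,1,2,1,1,2,0,0,0,1]
Step 4: insert z at [8, 12, 13, 14, 16] -> counters=[0,1,1,0,0,1,0,2,2,1,1,2,2,2,3,0,1,0,1]
Step 5: insert eai at [0, 2, 7, 14, 18] -> counters=[1,1,2,0,0,1,0,3,2,1,1,2,2,2,4,0,1,0,2]
Step 6: insert fm at [0, 4, 5, 7, 9] -> counters=[2,1,2,0,1,2,0,4,2,2,1,2,2,2,4,0,1,0,2]
Step 7: insert n at [2, 4, 8, 11, 12] -> counters=[2,1,3,0,2,2,0,4,3,2,1,3,3,2,4,0,1,0,2]
Step 8: insert o at [0, 3, 8, 12, 15] -> counters=[3,1,3,1,2,2,0,4,4,2,1,3,4,2,4,1,1,0,2]
Step 9: insert vhf at [0, 2, 6, 7, 11] -> counters=[4,1,4,1,2,2,1,5,4,2,1,4,4,2,4,1,1,0,2]
Step 10: delete n at [2, 4, 8, 11, 12] -> counters=[4,1,3,1,1,2,1,5,3,2,1,3,3,2,4,1,1,0,2]
Step 11: delete mm at [2, 10, 11, 14, 18] -> counters=[4,1,2,1,1,2,1,5,3,2,0,2,3,2,3,1,1,0,1]
Step 12: insert fm at [0, 4, 5, 7, 9] -> counters=[5,1,2,1,2,3,1,6,3,3,0,2,3,2,3,1,1,0,1]
Step 13: delete z at [8, 12, 13, 14, 16] -> counters=[5,1,2,1,2,3,1,6,2,3,0,2,2,1,2,1,0,0,1]
Step 14: delete o at [0, 3, 8, 12, 15] -> counters=[4,1,2,0,2,3,1,6,1,3,0,2,1,1,2,0,0,0,1]
Step 15: insert vhf at [0, 2, 6, 7, 11] -> counters=[5,1,3,0,2,3,2,7,1,3,0,3,1,1,2,0,0,0,1]
Step 16: insert fm at [0, 4, 5, 7, 9] -> counters=[6,1,3,0,3,4,2,8,1,4,0,3,1,1,2,0,0,0,1]
Step 17: insert fm at [0, 4, 5, 7, 9] -> counters=[7,1,3,0,4,5,2,9,1,5,0,3,1,1,2,0,0,0,1]
Step 18: insert vhf at [0, 2, 6, 7, 11] -> counters=[8,1,4,0,4,5,3,10,1,5,0,4,1,1,2,0,0,0,1]
Step 19: delete fm at [0, 4, 5, 7, 9] -> counters=[7,1,4,0,3,4,3,9,1,4,0,4,1,1,2,0,0,0,1]
Step 20: insert fm at [0, 4, 5, 7, 9] -> counters=[8,1,4,0,4,5,3,10,1,5,0,4,1,1,2,0,0,0,1]
Step 21: delete fm at [0, 4, 5, 7, 9] -> counters=[7,1,4,0,3,4,3,9,1,4,0,4,1,1,2,0,0,0,1]
Step 22: insert n at [2, 4, 8, 11, 12] -> counters=[7,1,5,0,4,4,3,9,2,4,0,5,2,1,2,0,0,0,1]
Step 23: delete wbk at [1, 5, 7, 11, 14] -> counters=[7,0,5,0,4,3,3,8,2,4,0,4,2,1,1,0,0,0,1]
Step 24: insert fm at [0, 4, 5, 7, 9] -> counters=[8,0,5,0,5,4,3,9,2,5,0,4,2,1,1,0,0,0,1]
Final counters=[8,0,5,0,5,4,3,9,2,5,0,4,2,1,1,0,0,0,1] -> 13 nonzero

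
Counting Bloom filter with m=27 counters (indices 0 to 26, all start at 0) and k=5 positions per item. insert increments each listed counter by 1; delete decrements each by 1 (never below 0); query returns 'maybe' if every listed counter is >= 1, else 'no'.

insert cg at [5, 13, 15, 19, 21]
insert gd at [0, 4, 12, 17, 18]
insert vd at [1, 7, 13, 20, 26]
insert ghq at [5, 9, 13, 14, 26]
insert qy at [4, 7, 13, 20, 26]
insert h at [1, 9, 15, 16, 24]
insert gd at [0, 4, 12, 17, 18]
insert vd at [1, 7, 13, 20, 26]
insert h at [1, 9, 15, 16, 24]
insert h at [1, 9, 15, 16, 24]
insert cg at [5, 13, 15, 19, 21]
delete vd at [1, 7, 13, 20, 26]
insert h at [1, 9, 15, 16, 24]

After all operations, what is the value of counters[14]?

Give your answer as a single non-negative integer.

Answer: 1

Derivation:
Step 1: insert cg at [5, 13, 15, 19, 21] -> counters=[0,0,0,0,0,1,0,0,0,0,0,0,0,1,0,1,0,0,0,1,0,1,0,0,0,0,0]
Step 2: insert gd at [0, 4, 12, 17, 18] -> counters=[1,0,0,0,1,1,0,0,0,0,0,0,1,1,0,1,0,1,1,1,0,1,0,0,0,0,0]
Step 3: insert vd at [1, 7, 13, 20, 26] -> counters=[1,1,0,0,1,1,0,1,0,0,0,0,1,2,0,1,0,1,1,1,1,1,0,0,0,0,1]
Step 4: insert ghq at [5, 9, 13, 14, 26] -> counters=[1,1,0,0,1,2,0,1,0,1,0,0,1,3,1,1,0,1,1,1,1,1,0,0,0,0,2]
Step 5: insert qy at [4, 7, 13, 20, 26] -> counters=[1,1,0,0,2,2,0,2,0,1,0,0,1,4,1,1,0,1,1,1,2,1,0,0,0,0,3]
Step 6: insert h at [1, 9, 15, 16, 24] -> counters=[1,2,0,0,2,2,0,2,0,2,0,0,1,4,1,2,1,1,1,1,2,1,0,0,1,0,3]
Step 7: insert gd at [0, 4, 12, 17, 18] -> counters=[2,2,0,0,3,2,0,2,0,2,0,0,2,4,1,2,1,2,2,1,2,1,0,0,1,0,3]
Step 8: insert vd at [1, 7, 13, 20, 26] -> counters=[2,3,0,0,3,2,0,3,0,2,0,0,2,5,1,2,1,2,2,1,3,1,0,0,1,0,4]
Step 9: insert h at [1, 9, 15, 16, 24] -> counters=[2,4,0,0,3,2,0,3,0,3,0,0,2,5,1,3,2,2,2,1,3,1,0,0,2,0,4]
Step 10: insert h at [1, 9, 15, 16, 24] -> counters=[2,5,0,0,3,2,0,3,0,4,0,0,2,5,1,4,3,2,2,1,3,1,0,0,3,0,4]
Step 11: insert cg at [5, 13, 15, 19, 21] -> counters=[2,5,0,0,3,3,0,3,0,4,0,0,2,6,1,5,3,2,2,2,3,2,0,0,3,0,4]
Step 12: delete vd at [1, 7, 13, 20, 26] -> counters=[2,4,0,0,3,3,0,2,0,4,0,0,2,5,1,5,3,2,2,2,2,2,0,0,3,0,3]
Step 13: insert h at [1, 9, 15, 16, 24] -> counters=[2,5,0,0,3,3,0,2,0,5,0,0,2,5,1,6,4,2,2,2,2,2,0,0,4,0,3]
Final counters=[2,5,0,0,3,3,0,2,0,5,0,0,2,5,1,6,4,2,2,2,2,2,0,0,4,0,3] -> counters[14]=1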